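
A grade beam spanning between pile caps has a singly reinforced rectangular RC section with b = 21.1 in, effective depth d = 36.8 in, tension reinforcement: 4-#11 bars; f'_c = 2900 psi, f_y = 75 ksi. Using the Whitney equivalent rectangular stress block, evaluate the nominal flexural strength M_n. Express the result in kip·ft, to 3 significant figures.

M_n ≈ 1260 kip·ft

A_s = 4 × 1.56 = 6.24 in².
T = A_s f_y = 6.24 × 75 = 468 kips.
a = T/(0.85 f'_c b) = 468/(0.85 × 2.9 × 21.1) = 8.998 in.
M_n = T(d − a/2) = 468 × (36.8 − 4.499) = 15116.9 kip·in = 15116.9/12 = 1259.74 kip·ft.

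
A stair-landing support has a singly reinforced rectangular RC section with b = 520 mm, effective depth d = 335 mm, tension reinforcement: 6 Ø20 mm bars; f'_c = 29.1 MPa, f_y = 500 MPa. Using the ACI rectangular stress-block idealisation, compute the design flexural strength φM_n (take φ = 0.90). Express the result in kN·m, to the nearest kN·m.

A_s = 6 × 314 = 1884 mm².
T = A_s f_y = 1884 × 500 = 942000 N = 942 kN.
From C = T: a = T/(0.85 f'_c b) = 942000/(0.85 × 29.1 × 520) = 73.24 mm.
M_n = T(d − a/2) = 942 kN × (335 − 36.62) mm = 281.07 kN·m.
φM_n = 0.90 × 281.07 = 252.96 kN·m.

φM_n ≈ 253 kN·m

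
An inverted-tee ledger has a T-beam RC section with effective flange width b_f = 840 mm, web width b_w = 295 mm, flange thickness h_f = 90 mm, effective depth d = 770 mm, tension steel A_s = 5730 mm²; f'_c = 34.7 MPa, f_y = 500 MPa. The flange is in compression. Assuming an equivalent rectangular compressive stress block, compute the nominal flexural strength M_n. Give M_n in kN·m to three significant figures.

M_n ≈ 2030 kN·m

Tension: T = A_s f_y = 5730 × 500 = 2865000 N.
Try a within the flange: a = T/(0.85 f'_c b_f) = 2865000/(0.85 × 34.7 × 840) = 115.64 mm.
a = 115.64 > h_f = 90 mm: the block extends into the web. Split into flange-overhang and web parts.
C_f = 0.85 f'_c (b_f − b_w) h_f = 0.85 × 34.7 × (840 − 295) × 90 = 1446730 N.
Remaining web compression depth: a_w = (T − C_f)/(0.85 f'_c b_w) = (2865000 − 1446730)/(0.85 × 34.7 × 295) = 163.00 mm.
M_n = C_f(d − h_f/2) + (T − C_f)(d − a_w/2) = 1446730 × (770 − 45) + 1418270 × (770 − 81.5) = 1048.88 + 976.48 = 2025.36 × 10⁶ N·mm.
M_n = 2025.36 kN·m.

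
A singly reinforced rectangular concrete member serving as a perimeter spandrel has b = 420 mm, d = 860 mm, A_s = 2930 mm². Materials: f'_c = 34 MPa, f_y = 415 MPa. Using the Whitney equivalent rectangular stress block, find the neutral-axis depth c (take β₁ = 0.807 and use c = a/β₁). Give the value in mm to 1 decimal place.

T = A_s f_y = 2930 × 415 = 1215950 N = 1215.95 kN.
Setting C = 0.85 f'_c a b equal to T: a = 1215950/(0.85 × 34 × 420) = 100.177 mm.
With β₁ = 0.807, c = a/β₁ = 100.177/0.807 = 124.1 mm.

c ≈ 124.1 mm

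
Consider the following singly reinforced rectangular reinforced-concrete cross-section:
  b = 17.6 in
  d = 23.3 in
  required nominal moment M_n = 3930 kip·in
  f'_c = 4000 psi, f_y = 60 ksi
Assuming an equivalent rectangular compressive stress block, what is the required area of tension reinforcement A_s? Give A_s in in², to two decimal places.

A_s ≈ 3.01 in²

From M_n = 0.85 f'_c a b (d − a/2):
a = d − √(d² − 2M_n/(0.85 f'_c b)) = 23.3 − √(23.3² − 2 × 3930/(0.85 × 4 × 17.6)) = 3.014 in.
A_s = 0.85 f'_c a b / f_y = 0.85 × 4 × 3.014 × 17.6 / 60 = 3.006 in².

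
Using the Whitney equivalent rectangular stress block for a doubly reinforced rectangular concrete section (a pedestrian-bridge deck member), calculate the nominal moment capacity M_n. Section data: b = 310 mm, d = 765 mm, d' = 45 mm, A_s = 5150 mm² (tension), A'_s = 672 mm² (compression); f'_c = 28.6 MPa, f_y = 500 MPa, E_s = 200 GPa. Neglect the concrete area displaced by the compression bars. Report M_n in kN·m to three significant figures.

M_n ≈ 1620 kN·m

Assume both tension and compression steel yield.
Net tension couple steel: A_s − A'_s = 4478 mm².
a = (A_s − A'_s) f_y / (0.85 f'_c b) = 2239000/(0.85 × 28.6 × 310) = 297.10 mm.
c = a/β₁ = 297.10/0.846 = 351.18 mm; ε'_s = 0.003(c − d')/c = 0.0026 ≥ f_y/E_s = 0.0025, so compression steel does yield.
M_n = (A_s − A'_s) f_y (d − a/2) + A'_s f_y (d − d') = [2239000 × (765 − 148.55) + 336000 × (765 − 45)] × 10⁻⁶ = 1380.23 + 241.92 = 1622.15 kN·m.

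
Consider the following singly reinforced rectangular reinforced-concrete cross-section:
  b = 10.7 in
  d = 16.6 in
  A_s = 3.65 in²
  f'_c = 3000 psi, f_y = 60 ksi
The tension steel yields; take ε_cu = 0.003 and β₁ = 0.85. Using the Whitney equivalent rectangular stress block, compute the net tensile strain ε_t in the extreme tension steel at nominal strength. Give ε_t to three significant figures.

ε_t ≈ 0.00227

a = A_s f_y/(0.85 f'_c b) = 8.026 in.
β₁ = 0.85, so c = a/β₁ = 8.026/0.85 = 9.442 in.
From the linear strain diagram with ε_cu = 0.003: ε_t = 0.003 (d − c)/c = 0.003 × (16.6 − 9.442)/9.442 = 0.00227.
ε_t < 0.004 — the section is over-reinforced for flexure under ACI limits.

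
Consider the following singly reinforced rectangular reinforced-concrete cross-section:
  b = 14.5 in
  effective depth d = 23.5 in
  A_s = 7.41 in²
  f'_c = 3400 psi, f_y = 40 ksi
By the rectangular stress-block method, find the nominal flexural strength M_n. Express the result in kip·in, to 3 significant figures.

T = A_s f_y = 7.41 × 40 = 296.4 kips.
a = T/(0.85 f'_c b) = 296.4/(0.85 × 3.4 × 14.5) = 7.073 in.
M_n = T(d − a/2) = 296.4 × (23.5 − 3.5365) = 5917.2 kip·in.

M_n ≈ 5920 kip·in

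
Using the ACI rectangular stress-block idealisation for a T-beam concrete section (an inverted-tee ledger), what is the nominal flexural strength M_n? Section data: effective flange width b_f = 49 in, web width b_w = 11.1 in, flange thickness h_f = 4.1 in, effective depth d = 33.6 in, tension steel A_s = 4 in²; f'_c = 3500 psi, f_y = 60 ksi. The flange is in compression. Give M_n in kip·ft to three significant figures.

M_n ≈ 656 kip·ft

Tension: T = A_s f_y = 4 × 60 = 240 kips.
Try a within the flange: a = T/(0.85 f'_c b_f) = 240/(0.85 × 3.5 × 49) = 1.646 in.
Since a = 1.646 ≤ h_f = 4.1 in, the stress block lies entirely in the flange; analyse as a rectangular beam of width b_f.
M_n = T(d − a/2) = 240 × (33.6 − 0.823) = 7866.5 kip·in.
M_n = 7866.5/12 = 655.54 kip·ft.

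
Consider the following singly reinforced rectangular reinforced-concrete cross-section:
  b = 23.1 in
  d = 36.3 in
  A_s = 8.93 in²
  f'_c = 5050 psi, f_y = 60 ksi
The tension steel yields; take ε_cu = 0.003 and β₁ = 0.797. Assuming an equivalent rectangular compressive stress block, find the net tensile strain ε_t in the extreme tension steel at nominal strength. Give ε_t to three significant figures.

a = A_s f_y/(0.85 f'_c b) = 5.404 in.
β₁ = 0.797, so c = a/β₁ = 5.404/0.797 = 6.780 in.
From the linear strain diagram with ε_cu = 0.003: ε_t = 0.003 (d − c)/c = 0.003 × (36.3 − 6.780)/6.780 = 0.0131.
Since ε_t ≥ 0.005, the section is tension-controlled.

ε_t ≈ 0.0131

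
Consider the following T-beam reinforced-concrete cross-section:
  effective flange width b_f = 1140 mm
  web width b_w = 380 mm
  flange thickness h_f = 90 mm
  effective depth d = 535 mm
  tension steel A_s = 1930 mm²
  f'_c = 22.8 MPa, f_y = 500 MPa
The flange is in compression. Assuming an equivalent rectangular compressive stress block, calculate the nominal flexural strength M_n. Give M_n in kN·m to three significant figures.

M_n ≈ 495 kN·m

Tension: T = A_s f_y = 1930 × 500 = 965000 N.
Try a within the flange: a = T/(0.85 f'_c b_f) = 965000/(0.85 × 22.8 × 1140) = 43.68 mm.
Since a = 43.68 ≤ h_f = 90 mm, the stress block lies entirely in the flange; analyse as a rectangular beam of width b_f.
M_n = T(d − a/2) = 965000 × (535 − 21.84) = 495.20 × 10⁶ N·mm.
M_n = 495.20 kN·m.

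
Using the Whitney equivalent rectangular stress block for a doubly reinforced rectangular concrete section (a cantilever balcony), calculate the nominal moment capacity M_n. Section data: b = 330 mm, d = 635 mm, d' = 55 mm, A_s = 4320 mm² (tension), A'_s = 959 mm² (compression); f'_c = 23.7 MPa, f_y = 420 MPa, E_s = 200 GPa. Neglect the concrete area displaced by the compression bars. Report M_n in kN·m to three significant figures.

M_n ≈ 980 kN·m

Assume both tension and compression steel yield.
Net tension couple steel: A_s − A'_s = 3361 mm².
a = (A_s − A'_s) f_y / (0.85 f'_c b) = 1411620/(0.85 × 23.7 × 330) = 212.34 mm.
c = a/β₁ = 212.34/0.85 = 249.81 mm; ε'_s = 0.003(c − d')/c = 0.0023 ≥ f_y/E_s = 0.0021, so compression steel does yield.
M_n = (A_s − A'_s) f_y (d − a/2) + A'_s f_y (d − d') = [1411620 × (635 − 106.17) + 402780 × (635 − 55)] × 10⁻⁶ = 746.51 + 233.61 = 980.12 kN·m.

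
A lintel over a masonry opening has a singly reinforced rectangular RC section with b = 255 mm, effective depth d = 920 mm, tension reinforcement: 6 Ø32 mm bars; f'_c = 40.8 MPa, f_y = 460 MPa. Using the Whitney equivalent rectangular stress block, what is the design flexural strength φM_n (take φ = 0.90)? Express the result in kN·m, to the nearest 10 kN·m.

A_s = 6 × 804 = 4824 mm².
T = A_s f_y = 4824 × 460 = 2219040 N = 2219.04 kN.
From C = T: a = T/(0.85 f'_c b) = 2219040/(0.85 × 40.8 × 255) = 250.93 mm.
M_n = T(d − a/2) = 2219.04 kN × (920 − 125.465) mm = 1763.10 kN·m.
φM_n = 0.90 × 1763.10 = 1586.79 kN·m.

φM_n ≈ 1590 kN·m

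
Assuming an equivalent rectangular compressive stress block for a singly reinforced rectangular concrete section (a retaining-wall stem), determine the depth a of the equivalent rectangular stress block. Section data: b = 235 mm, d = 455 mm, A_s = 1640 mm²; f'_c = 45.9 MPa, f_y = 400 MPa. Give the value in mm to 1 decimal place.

T = A_s f_y = 1640 × 400 = 656000 N = 656 kN.
Setting C = 0.85 f'_c a b equal to T: a = 656000/(0.85 × 45.9 × 235) = 71.5 mm.

a ≈ 71.5 mm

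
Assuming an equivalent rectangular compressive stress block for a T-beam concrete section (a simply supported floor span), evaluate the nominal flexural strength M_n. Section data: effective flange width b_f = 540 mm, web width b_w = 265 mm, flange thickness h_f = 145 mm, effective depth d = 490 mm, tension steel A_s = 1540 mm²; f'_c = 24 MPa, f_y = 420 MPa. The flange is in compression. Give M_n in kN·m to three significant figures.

Tension: T = A_s f_y = 1540 × 420 = 646800 N.
Try a within the flange: a = T/(0.85 f'_c b_f) = 646800/(0.85 × 24 × 540) = 58.71 mm.
Since a = 58.71 ≤ h_f = 145 mm, the stress block lies entirely in the flange; analyse as a rectangular beam of width b_f.
M_n = T(d − a/2) = 646800 × (490 − 29.355) = 297.95 × 10⁶ N·mm.
M_n = 297.95 kN·m.

M_n ≈ 298 kN·m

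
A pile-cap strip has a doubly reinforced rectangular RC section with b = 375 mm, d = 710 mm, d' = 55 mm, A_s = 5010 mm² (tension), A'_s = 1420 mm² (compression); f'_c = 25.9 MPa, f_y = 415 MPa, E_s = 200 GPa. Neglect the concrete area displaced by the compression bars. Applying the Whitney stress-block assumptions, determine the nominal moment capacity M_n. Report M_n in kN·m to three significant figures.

Assume both tension and compression steel yield.
Net tension couple steel: A_s − A'_s = 3590 mm².
a = (A_s − A'_s) f_y / (0.85 f'_c b) = 1489850/(0.85 × 25.9 × 375) = 180.46 mm.
c = a/β₁ = 180.46/0.85 = 212.31 mm; ε'_s = 0.003(c − d')/c = 0.0022 ≥ f_y/E_s = 0.0021, so compression steel does yield.
M_n = (A_s − A'_s) f_y (d − a/2) + A'_s f_y (d − d') = [1489850 × (710 − 90.23) + 589300 × (710 − 55)] × 10⁻⁶ = 923.36 + 385.99 = 1309.35 kN·m.

M_n ≈ 1310 kN·m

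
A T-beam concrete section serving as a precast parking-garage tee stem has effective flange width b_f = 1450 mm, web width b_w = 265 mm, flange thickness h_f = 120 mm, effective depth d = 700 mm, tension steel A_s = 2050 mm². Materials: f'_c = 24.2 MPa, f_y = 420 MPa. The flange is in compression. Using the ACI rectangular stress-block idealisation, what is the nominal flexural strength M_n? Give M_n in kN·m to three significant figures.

M_n ≈ 590 kN·m

Tension: T = A_s f_y = 2050 × 420 = 861000 N.
Try a within the flange: a = T/(0.85 f'_c b_f) = 861000/(0.85 × 24.2 × 1450) = 28.87 mm.
Since a = 28.87 ≤ h_f = 120 mm, the stress block lies entirely in the flange; analyse as a rectangular beam of width b_f.
M_n = T(d − a/2) = 861000 × (700 − 14.435) = 590.27 × 10⁶ N·mm.
M_n = 590.27 kN·m.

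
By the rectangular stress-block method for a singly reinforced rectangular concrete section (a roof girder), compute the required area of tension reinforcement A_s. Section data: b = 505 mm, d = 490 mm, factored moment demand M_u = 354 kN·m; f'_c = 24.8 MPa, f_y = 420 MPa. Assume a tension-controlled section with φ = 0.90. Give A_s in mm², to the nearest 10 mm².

M_n = M_u/φ = 354/0.90 = 393.333 kN·m.
With M_n = 0.85 f'_c a b (d − a/2), solve the quadratic for a:
a = d − √(d² − 2M_n/(0.85 f'_c b)) = 490 − √(490² − 2 × 393.333×10⁶/(0.85 × 24.8 × 505)) = 82.32 mm.
A_s = 0.85 f'_c a b / f_y = 0.85 × 24.8 × 82.32 × 505 / 420 = 2086.5 mm².

A_s ≈ 2090 mm²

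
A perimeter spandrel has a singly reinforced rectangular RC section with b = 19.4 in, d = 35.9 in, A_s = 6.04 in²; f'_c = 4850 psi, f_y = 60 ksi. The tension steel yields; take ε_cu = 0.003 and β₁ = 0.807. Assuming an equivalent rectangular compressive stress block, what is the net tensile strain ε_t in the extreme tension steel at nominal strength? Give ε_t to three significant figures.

ε_t ≈ 0.0162

a = A_s f_y/(0.85 f'_c b) = 4.531 in.
β₁ = 0.807, so c = a/β₁ = 4.531/0.807 = 5.615 in.
From the linear strain diagram with ε_cu = 0.003: ε_t = 0.003 (d − c)/c = 0.003 × (35.9 − 5.615)/5.615 = 0.0162.
Since ε_t ≥ 0.005, the section is tension-controlled.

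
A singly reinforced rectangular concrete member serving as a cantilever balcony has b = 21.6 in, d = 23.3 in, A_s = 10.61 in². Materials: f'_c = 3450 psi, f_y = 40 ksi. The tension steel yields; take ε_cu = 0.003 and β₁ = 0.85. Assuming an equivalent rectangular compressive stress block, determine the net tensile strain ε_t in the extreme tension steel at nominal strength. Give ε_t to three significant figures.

ε_t ≈ 0.00587

a = A_s f_y/(0.85 f'_c b) = 6.700 in.
β₁ = 0.85, so c = a/β₁ = 6.700/0.85 = 7.882 in.
From the linear strain diagram with ε_cu = 0.003: ε_t = 0.003 (d − c)/c = 0.003 × (23.3 − 7.882)/7.882 = 0.00587.
Since ε_t ≥ 0.005, the section is tension-controlled.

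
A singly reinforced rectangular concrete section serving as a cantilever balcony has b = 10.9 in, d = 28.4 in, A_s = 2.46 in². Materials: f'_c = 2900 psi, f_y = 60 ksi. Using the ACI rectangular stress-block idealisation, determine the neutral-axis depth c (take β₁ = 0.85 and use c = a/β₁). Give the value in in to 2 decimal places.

c ≈ 6.46 in

T = A_s f_y = 2.46 × 60 = 147.6 kips.
a = T/(0.85 f'_c b) = 147.6/(0.85 × 2.9 × 10.9) = 5.4934 in.
With β₁ = 0.85, c = a/β₁ = 5.4934/0.85 = 6.46 in.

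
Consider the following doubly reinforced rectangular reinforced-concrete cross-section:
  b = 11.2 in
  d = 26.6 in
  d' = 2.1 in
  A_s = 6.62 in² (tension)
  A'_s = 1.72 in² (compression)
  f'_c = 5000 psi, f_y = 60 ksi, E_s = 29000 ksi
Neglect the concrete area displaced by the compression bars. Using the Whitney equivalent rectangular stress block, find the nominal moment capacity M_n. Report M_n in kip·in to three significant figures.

M_n ≈ 9440 kip·in

Assume both steels yield.
a = (A_s − A'_s) f_y/(0.85 f'_c b) = (6.62 − 1.72) × 60/(0.85 × 5 × 11.2) = 6.176 in.
c = a/β₁ = 6.176/0.8 = 7.720 in; ε'_s = 0.003(c − d')/c = 0.0022 ≥ ε_y = 0.0021, so the compression steel yields.
M_n = (A_s − A'_s) f_y (d − a/2) + A'_s f_y (d − d') = 294 × (26.6 − 3.088) + 103.2 × (26.6 − 2.1) = 6912.5 + 2528.4 = 9440.9 kip·in.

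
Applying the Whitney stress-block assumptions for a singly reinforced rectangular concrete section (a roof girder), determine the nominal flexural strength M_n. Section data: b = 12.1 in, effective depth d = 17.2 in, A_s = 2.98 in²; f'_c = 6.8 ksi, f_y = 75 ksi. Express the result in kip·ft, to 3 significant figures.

T = A_s f_y = 2.98 × 75 = 223.5 kips.
a = T/(0.85 f'_c b) = 223.5/(0.85 × 6.8 × 12.1) = 3.196 in.
M_n = T(d − a/2) = 223.5 × (17.2 − 1.598) = 3487.0 kip·in = 3487.0/12 = 290.58 kip·ft.

M_n ≈ 291 kip·ft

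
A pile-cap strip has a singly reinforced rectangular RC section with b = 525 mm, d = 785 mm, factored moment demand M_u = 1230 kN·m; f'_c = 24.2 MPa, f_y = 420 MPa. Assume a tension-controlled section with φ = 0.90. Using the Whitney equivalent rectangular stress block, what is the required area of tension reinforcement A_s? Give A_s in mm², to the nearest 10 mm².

A_s ≈ 4690 mm²

M_n = M_u/φ = 1230/0.90 = 1366.67 kN·m.
With M_n = 0.85 f'_c a b (d − a/2), solve the quadratic for a:
a = d − √(d² − 2M_n/(0.85 f'_c b)) = 785 − √(785² − 2 × 1366.67×10⁶/(0.85 × 24.2 × 525)) = 182.41 mm.
A_s = 0.85 f'_c a b / f_y = 0.85 × 24.2 × 182.41 × 525 / 420 = 4690.2 mm².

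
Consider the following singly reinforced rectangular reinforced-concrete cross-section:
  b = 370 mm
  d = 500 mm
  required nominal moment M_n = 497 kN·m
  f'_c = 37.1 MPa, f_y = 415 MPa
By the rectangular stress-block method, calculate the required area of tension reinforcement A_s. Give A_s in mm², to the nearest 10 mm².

With M_n = 0.85 f'_c a b (d − a/2), solve the quadratic for a:
a = d − √(d² − 2M_n/(0.85 f'_c b)) = 500 − √(500² − 2 × 497×10⁶/(0.85 × 37.1 × 370)) = 94.03 mm.
A_s = 0.85 f'_c a b / f_y = 0.85 × 37.1 × 94.03 × 370 / 415 = 2643.7 mm².

A_s ≈ 2640 mm²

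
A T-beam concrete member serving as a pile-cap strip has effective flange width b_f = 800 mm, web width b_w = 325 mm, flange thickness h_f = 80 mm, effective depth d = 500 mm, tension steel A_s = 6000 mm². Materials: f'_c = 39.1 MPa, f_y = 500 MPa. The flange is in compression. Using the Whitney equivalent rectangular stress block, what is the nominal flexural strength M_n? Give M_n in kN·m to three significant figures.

M_n ≈ 1310 kN·m

Tension: T = A_s f_y = 6000 × 500 = 3000000 N.
Try a within the flange: a = T/(0.85 f'_c b_f) = 3000000/(0.85 × 39.1 × 800) = 112.83 mm.
a = 112.83 > h_f = 80 mm: the block extends into the web. Split into flange-overhang and web parts.
C_f = 0.85 f'_c (b_f − b_w) h_f = 0.85 × 39.1 × (800 − 325) × 80 = 1262930 N.
Remaining web compression depth: a_w = (T − C_f)/(0.85 f'_c b_w) = (3000000 − 1262930)/(0.85 × 39.1 × 325) = 160.82 mm.
M_n = C_f(d − h_f/2) + (T − C_f)(d − a_w/2) = 1262930 × (500 − 40) + 1737070 × (500 − 80.41) = 580.95 + 728.86 = 1309.81 × 10⁶ N·mm.
M_n = 1309.81 kN·m.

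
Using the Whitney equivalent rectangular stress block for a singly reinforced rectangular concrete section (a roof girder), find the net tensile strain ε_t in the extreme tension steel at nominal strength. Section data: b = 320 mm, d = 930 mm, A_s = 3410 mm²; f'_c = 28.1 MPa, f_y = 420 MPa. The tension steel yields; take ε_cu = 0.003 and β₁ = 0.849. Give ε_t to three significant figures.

ε_t ≈ 0.00964

a = A_s f_y/(0.85 f'_c b) = 187.38 mm.
β₁ = 0.849, so c = a/β₁ = 187.38/0.849 = 220.71 mm.
From the linear strain diagram with ε_cu = 0.003: ε_t = 0.003 (d − c)/c = 0.003 × (930 − 220.71)/220.71 = 0.00964.
Since ε_t ≥ 0.005, the section is tension-controlled.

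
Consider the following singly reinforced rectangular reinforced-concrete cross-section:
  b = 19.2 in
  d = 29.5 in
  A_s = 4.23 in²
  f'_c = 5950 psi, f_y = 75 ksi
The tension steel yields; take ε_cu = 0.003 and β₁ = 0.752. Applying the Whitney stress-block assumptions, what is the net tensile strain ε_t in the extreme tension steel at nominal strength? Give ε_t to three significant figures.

ε_t ≈ 0.0174

a = A_s f_y/(0.85 f'_c b) = 3.267 in.
β₁ = 0.752, so c = a/β₁ = 3.267/0.752 = 4.344 in.
From the linear strain diagram with ε_cu = 0.003: ε_t = 0.003 (d − c)/c = 0.003 × (29.5 − 4.344)/4.344 = 0.0174.
Since ε_t ≥ 0.005, the section is tension-controlled.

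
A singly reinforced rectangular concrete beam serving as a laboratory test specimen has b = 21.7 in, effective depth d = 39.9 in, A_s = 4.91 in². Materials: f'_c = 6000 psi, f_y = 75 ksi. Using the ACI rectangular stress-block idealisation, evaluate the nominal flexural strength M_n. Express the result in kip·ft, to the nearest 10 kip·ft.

T = A_s f_y = 4.91 × 75 = 368.25 kips.
a = T/(0.85 f'_c b) = 368.25/(0.85 × 6 × 21.7) = 3.327 in.
M_n = T(d − a/2) = 368.25 × (39.9 − 1.6635) = 14080.6 kip·in = 14080.6/12 = 1173.38 kip·ft.

M_n ≈ 1170 kip·ft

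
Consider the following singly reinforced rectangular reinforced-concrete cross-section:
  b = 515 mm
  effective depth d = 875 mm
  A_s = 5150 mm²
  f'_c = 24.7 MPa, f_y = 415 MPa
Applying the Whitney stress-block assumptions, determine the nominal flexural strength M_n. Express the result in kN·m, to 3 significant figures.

M_n ≈ 1660 kN·m

T = A_s f_y = 5150 × 415 = 2137250 N = 2137.25 kN.
From C = T: a = T/(0.85 f'_c b) = 2137250/(0.85 × 24.7 × 515) = 197.67 mm.
M_n = T(d − a/2) = 2137.25 kN × (875 − 98.835) mm = 1658.86 kN·m.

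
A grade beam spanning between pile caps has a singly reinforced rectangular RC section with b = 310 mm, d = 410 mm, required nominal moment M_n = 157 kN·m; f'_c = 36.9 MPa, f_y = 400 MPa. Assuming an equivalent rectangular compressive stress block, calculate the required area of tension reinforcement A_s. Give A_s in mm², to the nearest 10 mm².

With M_n = 0.85 f'_c a b (d − a/2), solve the quadratic for a:
a = d − √(d² − 2M_n/(0.85 f'_c b)) = 410 − √(410² − 2 × 157×10⁶/(0.85 × 36.9 × 310)) = 41.48 mm.
A_s = 0.85 f'_c a b / f_y = 0.85 × 36.9 × 41.48 × 310 / 400 = 1008.3 mm².

A_s ≈ 1010 mm²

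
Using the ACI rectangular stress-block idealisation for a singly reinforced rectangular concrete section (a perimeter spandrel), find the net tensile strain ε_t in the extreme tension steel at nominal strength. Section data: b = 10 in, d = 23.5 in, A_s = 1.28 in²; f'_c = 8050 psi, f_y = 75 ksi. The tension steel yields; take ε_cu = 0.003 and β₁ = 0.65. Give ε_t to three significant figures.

a = A_s f_y/(0.85 f'_c b) = 1.403 in.
β₁ = 0.65, so c = a/β₁ = 1.403/0.65 = 2.158 in.
From the linear strain diagram with ε_cu = 0.003: ε_t = 0.003 (d − c)/c = 0.003 × (23.5 − 2.158)/2.158 = 0.0297.
Since ε_t ≥ 0.005, the section is tension-controlled.

ε_t ≈ 0.0297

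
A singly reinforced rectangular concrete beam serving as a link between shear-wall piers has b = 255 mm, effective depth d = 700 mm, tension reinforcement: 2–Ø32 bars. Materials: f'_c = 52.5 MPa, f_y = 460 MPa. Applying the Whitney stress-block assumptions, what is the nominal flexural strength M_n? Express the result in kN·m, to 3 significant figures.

M_n ≈ 494 kN·m

A_s = 2 × 804 = 1608 mm².
T = A_s f_y = 1608 × 460 = 739680 N = 739.68 kN.
From C = T: a = T/(0.85 f'_c b) = 739680/(0.85 × 52.5 × 255) = 65.00 mm.
M_n = T(d − a/2) = 739.68 kN × (700 − 32.5) mm = 493.74 kN·m.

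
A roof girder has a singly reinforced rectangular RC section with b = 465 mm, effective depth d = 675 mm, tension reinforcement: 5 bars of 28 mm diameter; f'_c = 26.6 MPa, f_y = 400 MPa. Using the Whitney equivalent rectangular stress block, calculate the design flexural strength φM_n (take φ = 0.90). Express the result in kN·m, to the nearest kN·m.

A_s = 5 × 616 = 3080 mm².
T = A_s f_y = 3080 × 400 = 1232000 N = 1232 kN.
From C = T: a = T/(0.85 f'_c b) = 1232000/(0.85 × 26.6 × 465) = 117.18 mm.
M_n = T(d − a/2) = 1232 kN × (675 − 58.59) mm = 759.42 kN·m.
φM_n = 0.90 × 759.42 = 683.48 kN·m.

φM_n ≈ 683 kN·m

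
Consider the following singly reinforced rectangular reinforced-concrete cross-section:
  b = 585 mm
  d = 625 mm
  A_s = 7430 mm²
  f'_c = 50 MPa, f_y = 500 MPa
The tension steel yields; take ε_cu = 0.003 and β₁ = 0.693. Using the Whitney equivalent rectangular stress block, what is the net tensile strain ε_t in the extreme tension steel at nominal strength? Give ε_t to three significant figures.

a = A_s f_y/(0.85 f'_c b) = 149.42 mm.
β₁ = 0.693, so c = a/β₁ = 149.42/0.693 = 215.61 mm.
From the linear strain diagram with ε_cu = 0.003: ε_t = 0.003 (d − c)/c = 0.003 × (625 − 215.61)/215.61 = 0.00570.
Since ε_t ≥ 0.005, the section is tension-controlled.

ε_t ≈ 0.00570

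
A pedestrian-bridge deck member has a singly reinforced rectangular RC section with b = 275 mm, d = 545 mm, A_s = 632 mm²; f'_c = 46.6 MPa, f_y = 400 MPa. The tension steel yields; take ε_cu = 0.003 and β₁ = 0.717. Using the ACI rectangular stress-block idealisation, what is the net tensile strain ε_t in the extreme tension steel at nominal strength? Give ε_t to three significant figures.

ε_t ≈ 0.0475

a = A_s f_y/(0.85 f'_c b) = 23.21 mm.
β₁ = 0.717, so c = a/β₁ = 23.21/0.717 = 32.37 mm.
From the linear strain diagram with ε_cu = 0.003: ε_t = 0.003 (d − c)/c = 0.003 × (545 − 32.37)/32.37 = 0.0475.
Since ε_t ≥ 0.005, the section is tension-controlled.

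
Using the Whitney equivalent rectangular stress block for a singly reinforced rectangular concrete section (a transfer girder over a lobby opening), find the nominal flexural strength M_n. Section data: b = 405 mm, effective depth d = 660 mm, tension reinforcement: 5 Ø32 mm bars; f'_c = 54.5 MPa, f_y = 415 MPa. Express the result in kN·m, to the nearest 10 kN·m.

A_s = 5 × 804 = 4020 mm².
T = A_s f_y = 4020 × 415 = 1668300 N = 1668.3 kN.
From C = T: a = T/(0.85 f'_c b) = 1668300/(0.85 × 54.5 × 405) = 88.92 mm.
M_n = T(d − a/2) = 1668.3 kN × (660 − 44.46) mm = 1026.91 kN·m.

M_n ≈ 1030 kN·m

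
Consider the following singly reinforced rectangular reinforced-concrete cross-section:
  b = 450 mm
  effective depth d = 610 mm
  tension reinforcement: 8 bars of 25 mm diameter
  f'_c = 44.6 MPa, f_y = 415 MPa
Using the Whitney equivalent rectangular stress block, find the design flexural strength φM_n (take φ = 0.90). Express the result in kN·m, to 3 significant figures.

A_s = 8 × 491 = 3928 mm².
T = A_s f_y = 3928 × 415 = 1630120 N = 1630.12 kN.
From C = T: a = T/(0.85 f'_c b) = 1630120/(0.85 × 44.6 × 450) = 95.55 mm.
M_n = T(d − a/2) = 1630.12 kN × (610 − 47.775) mm = 916.49 kN·m.
φM_n = 0.90 × 916.49 = 824.84 kN·m.

φM_n ≈ 825 kN·m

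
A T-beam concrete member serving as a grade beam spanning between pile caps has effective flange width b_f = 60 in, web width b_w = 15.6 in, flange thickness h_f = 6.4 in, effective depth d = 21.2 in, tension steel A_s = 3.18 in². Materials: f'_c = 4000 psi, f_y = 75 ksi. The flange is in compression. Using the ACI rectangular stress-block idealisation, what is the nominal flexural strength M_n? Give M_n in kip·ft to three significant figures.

Tension: T = A_s f_y = 3.18 × 75 = 238.5 kips.
Try a within the flange: a = T/(0.85 f'_c b_f) = 238.5/(0.85 × 4 × 60) = 1.169 in.
Since a = 1.169 ≤ h_f = 6.4 in, the stress block lies entirely in the flange; analyse as a rectangular beam of width b_f.
M_n = T(d − a/2) = 238.5 × (21.2 − 0.5845) = 4916.8 kip·in.
M_n = 4916.8/12 = 409.73 kip·ft.

M_n ≈ 410 kip·ft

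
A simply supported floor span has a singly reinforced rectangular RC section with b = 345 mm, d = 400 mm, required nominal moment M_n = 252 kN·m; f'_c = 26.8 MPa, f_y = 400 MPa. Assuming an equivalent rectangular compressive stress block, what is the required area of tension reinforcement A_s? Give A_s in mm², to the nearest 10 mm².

With M_n = 0.85 f'_c a b (d − a/2), solve the quadratic for a:
a = d − √(d² − 2M_n/(0.85 f'_c b)) = 400 − √(400² − 2 × 252×10⁶/(0.85 × 26.8 × 345)) = 90.37 mm.
A_s = 0.85 f'_c a b / f_y = 0.85 × 26.8 × 90.37 × 345 / 400 = 1775.6 mm².

A_s ≈ 1780 mm²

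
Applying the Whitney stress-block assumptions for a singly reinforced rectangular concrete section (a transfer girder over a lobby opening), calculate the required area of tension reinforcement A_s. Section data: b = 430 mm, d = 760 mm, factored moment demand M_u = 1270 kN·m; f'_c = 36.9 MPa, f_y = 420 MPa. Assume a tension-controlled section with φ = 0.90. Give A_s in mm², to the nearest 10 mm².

A_s ≈ 4920 mm²

M_n = M_u/φ = 1270/0.90 = 1411.11 kN·m.
With M_n = 0.85 f'_c a b (d − a/2), solve the quadratic for a:
a = d − √(d² − 2M_n/(0.85 f'_c b)) = 760 − √(760² − 2 × 1411.11×10⁶/(0.85 × 36.9 × 430)) = 153.09 mm.
A_s = 0.85 f'_c a b / f_y = 0.85 × 36.9 × 153.09 × 430 / 420 = 4916.0 mm².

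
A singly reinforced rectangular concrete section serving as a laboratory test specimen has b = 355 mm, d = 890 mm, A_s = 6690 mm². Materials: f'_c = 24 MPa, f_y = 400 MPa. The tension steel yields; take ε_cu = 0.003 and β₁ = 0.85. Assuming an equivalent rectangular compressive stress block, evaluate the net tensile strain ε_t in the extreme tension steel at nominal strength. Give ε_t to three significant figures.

a = A_s f_y/(0.85 f'_c b) = 369.51 mm.
β₁ = 0.85, so c = a/β₁ = 369.51/0.85 = 434.72 mm.
From the linear strain diagram with ε_cu = 0.003: ε_t = 0.003 (d − c)/c = 0.003 × (890 − 434.72)/434.72 = 0.00314.
ε_t < 0.004 — the section is over-reinforced for flexure under ACI limits.

ε_t ≈ 0.00314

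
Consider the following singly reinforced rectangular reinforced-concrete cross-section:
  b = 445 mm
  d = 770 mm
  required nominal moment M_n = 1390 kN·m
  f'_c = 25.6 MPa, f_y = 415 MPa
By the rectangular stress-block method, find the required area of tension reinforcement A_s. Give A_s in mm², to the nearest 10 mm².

A_s ≈ 5060 mm²

With M_n = 0.85 f'_c a b (d − a/2), solve the quadratic for a:
a = d − √(d² − 2M_n/(0.85 f'_c b)) = 770 − √(770² − 2 × 1390×10⁶/(0.85 × 25.6 × 445)) = 217.00 mm.
A_s = 0.85 f'_c a b / f_y = 0.85 × 25.6 × 217.00 × 445 / 415 = 5063.3 mm².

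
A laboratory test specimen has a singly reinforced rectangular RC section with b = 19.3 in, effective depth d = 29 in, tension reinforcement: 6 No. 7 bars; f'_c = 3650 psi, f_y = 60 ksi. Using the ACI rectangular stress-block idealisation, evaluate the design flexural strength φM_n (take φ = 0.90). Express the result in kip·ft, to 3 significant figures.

φM_n ≈ 441 kip·ft

A_s = 6 × 0.6 = 3.6 in².
T = A_s f_y = 3.6 × 60 = 216 kips.
a = T/(0.85 f'_c b) = 216/(0.85 × 3.65 × 19.3) = 3.607 in.
M_n = T(d − a/2) = 216 × (29 − 1.8035) = 5874.4 kip·in = 5874.4/12 = 489.53 kip·ft.
φM_n = 0.90 × 489.53 = 440.58 kip·ft.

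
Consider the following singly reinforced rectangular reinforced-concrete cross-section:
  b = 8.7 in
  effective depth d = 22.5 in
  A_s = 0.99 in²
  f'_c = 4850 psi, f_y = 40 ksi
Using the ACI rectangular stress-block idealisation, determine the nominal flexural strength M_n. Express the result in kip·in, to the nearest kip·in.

M_n ≈ 869 kip·in

T = A_s f_y = 0.99 × 40 = 39.6 kips.
a = T/(0.85 f'_c b) = 39.6/(0.85 × 4.85 × 8.7) = 1.104 in.
M_n = T(d − a/2) = 39.6 × (22.5 − 0.552) = 869.1 kip·in.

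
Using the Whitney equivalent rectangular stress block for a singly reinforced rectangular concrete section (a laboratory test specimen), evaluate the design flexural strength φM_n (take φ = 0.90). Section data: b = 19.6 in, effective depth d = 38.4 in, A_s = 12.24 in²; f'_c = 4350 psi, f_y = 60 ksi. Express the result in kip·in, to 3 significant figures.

T = A_s f_y = 12.24 × 60 = 734.4 kips.
a = T/(0.85 f'_c b) = 734.4/(0.85 × 4.35 × 19.6) = 10.134 in.
M_n = T(d − a/2) = 734.4 × (38.4 − 5.067) = 24479.8 kip·in.
φM_n = 0.90 × 24479.8 = 22031.8 kip·in.

φM_n ≈ 22000 kip·in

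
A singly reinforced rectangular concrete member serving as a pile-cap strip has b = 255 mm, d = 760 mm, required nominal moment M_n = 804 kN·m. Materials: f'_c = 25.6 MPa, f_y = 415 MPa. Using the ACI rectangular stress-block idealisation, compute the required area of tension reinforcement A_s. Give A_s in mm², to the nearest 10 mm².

A_s ≈ 2990 mm²

With M_n = 0.85 f'_c a b (d − a/2), solve the quadratic for a:
a = d − √(d² − 2M_n/(0.85 f'_c b)) = 760 − √(760² − 2 × 804×10⁶/(0.85 × 25.6 × 255)) = 223.52 mm.
A_s = 0.85 f'_c a b / f_y = 0.85 × 25.6 × 223.52 × 255 / 415 = 2988.6 mm².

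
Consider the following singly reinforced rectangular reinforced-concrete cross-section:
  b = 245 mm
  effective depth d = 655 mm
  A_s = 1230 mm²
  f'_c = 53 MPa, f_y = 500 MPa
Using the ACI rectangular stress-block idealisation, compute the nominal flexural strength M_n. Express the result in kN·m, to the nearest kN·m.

T = A_s f_y = 1230 × 500 = 615000 N = 615 kN.
From C = T: a = T/(0.85 f'_c b) = 615000/(0.85 × 53 × 245) = 55.72 mm.
M_n = T(d − a/2) = 615 kN × (655 − 27.86) mm = 385.69 kN·m.

M_n ≈ 386 kN·m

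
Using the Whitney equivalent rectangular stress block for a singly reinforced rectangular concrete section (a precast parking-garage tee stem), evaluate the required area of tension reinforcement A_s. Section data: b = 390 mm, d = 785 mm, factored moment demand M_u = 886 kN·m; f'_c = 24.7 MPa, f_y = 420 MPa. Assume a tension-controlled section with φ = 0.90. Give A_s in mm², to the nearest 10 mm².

M_n = M_u/φ = 886/0.90 = 984.444 kN·m.
With M_n = 0.85 f'_c a b (d − a/2), solve the quadratic for a:
a = d − √(d² − 2M_n/(0.85 f'_c b)) = 785 − √(785² − 2 × 984.444×10⁶/(0.85 × 24.7 × 390)) = 172.00 mm.
A_s = 0.85 f'_c a b / f_y = 0.85 × 24.7 × 172.00 × 390 / 420 = 3353.2 mm².

A_s ≈ 3350 mm²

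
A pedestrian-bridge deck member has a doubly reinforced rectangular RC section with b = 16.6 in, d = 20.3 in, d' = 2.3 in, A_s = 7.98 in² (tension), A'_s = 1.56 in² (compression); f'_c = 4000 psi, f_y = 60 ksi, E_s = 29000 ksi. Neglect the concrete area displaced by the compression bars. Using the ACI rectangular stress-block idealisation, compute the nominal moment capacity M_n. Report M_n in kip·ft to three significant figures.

Assume both steels yield.
a = (A_s − A'_s) f_y/(0.85 f'_c b) = (7.98 − 1.56) × 60/(0.85 × 4 × 16.6) = 6.825 in.
c = a/β₁ = 6.825/0.85 = 8.029 in; ε'_s = 0.003(c − d')/c = 0.0021 ≥ ε_y = 0.0021, so the compression steel yields.
M_n = (A_s − A'_s) f_y (d − a/2) + A'_s f_y (d − d') = 385.2 × (20.3 − 3.4125) + 93.6 × (20.3 − 2.3) = 6505.1 + 1684.8 = 8189.9 kip·in = 8189.9/12 = 682.49 kip·ft.

M_n ≈ 682 kip·ft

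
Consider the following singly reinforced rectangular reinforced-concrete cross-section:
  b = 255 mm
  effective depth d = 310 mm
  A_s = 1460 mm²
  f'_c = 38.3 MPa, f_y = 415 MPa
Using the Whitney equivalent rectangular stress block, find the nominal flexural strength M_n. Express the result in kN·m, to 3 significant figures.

T = A_s f_y = 1460 × 415 = 605900 N = 605.9 kN.
From C = T: a = T/(0.85 f'_c b) = 605900/(0.85 × 38.3 × 255) = 72.99 mm.
M_n = T(d − a/2) = 605.9 kN × (310 − 36.495) mm = 165.72 kN·m.

M_n ≈ 166 kN·m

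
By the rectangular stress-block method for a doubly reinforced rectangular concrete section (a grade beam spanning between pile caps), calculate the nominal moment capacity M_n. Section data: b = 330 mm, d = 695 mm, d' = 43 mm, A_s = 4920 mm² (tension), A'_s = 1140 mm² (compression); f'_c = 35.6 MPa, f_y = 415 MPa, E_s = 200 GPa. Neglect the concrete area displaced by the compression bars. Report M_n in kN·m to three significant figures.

Assume both tension and compression steel yield.
Net tension couple steel: A_s − A'_s = 3780 mm².
a = (A_s − A'_s) f_y / (0.85 f'_c b) = 1568700/(0.85 × 35.6 × 330) = 157.09 mm.
c = a/β₁ = 157.09/0.796 = 197.35 mm; ε'_s = 0.003(c − d')/c = 0.0023 ≥ f_y/E_s = 0.0021, so compression steel does yield.
M_n = (A_s − A'_s) f_y (d − a/2) + A'_s f_y (d − d') = [1568700 × (695 − 78.545) + 473100 × (695 − 43)] × 10⁻⁶ = 967.03 + 308.46 = 1275.49 kN·m.

M_n ≈ 1280 kN·m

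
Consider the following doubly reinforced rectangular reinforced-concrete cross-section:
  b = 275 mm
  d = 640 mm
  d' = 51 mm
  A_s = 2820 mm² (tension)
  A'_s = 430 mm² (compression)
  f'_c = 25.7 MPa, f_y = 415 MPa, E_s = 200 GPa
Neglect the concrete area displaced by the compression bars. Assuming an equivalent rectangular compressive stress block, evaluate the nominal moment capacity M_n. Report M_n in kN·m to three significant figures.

M_n ≈ 658 kN·m

Assume both tension and compression steel yield.
Net tension couple steel: A_s − A'_s = 2390 mm².
a = (A_s − A'_s) f_y / (0.85 f'_c b) = 991850/(0.85 × 25.7 × 275) = 165.11 mm.
c = a/β₁ = 165.11/0.85 = 194.25 mm; ε'_s = 0.003(c − d')/c = 0.0022 ≥ f_y/E_s = 0.0021, so compression steel does yield.
M_n = (A_s − A'_s) f_y (d − a/2) + A'_s f_y (d − d') = [991850 × (640 − 82.555) + 178450 × (640 − 51)] × 10⁻⁶ = 552.90 + 105.11 = 658.01 kN·m.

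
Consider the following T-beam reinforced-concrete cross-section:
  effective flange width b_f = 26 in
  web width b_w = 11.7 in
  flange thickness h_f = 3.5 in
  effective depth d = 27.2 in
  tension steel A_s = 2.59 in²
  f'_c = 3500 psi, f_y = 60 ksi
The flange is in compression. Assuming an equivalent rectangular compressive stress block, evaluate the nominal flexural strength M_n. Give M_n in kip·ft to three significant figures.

Tension: T = A_s f_y = 2.59 × 60 = 155.4 kips.
Try a within the flange: a = T/(0.85 f'_c b_f) = 155.4/(0.85 × 3.5 × 26) = 2.009 in.
Since a = 2.009 ≤ h_f = 3.5 in, the stress block lies entirely in the flange; analyse as a rectangular beam of width b_f.
M_n = T(d − a/2) = 155.4 × (27.2 − 1.0045) = 4070.8 kip·in.
M_n = 4070.8/12 = 339.23 kip·ft.

M_n ≈ 339 kip·ft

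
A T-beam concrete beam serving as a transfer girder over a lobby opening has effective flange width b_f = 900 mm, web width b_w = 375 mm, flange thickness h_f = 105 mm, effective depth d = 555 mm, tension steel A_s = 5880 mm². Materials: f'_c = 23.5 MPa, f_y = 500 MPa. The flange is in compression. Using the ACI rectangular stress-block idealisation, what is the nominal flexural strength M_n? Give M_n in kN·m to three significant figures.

M_n ≈ 1350 kN·m

Tension: T = A_s f_y = 5880 × 500 = 2940000 N.
Try a within the flange: a = T/(0.85 f'_c b_f) = 2940000/(0.85 × 23.5 × 900) = 163.54 mm.
a = 163.54 > h_f = 105 mm: the block extends into the web. Split into flange-overhang and web parts.
C_f = 0.85 f'_c (b_f − b_w) h_f = 0.85 × 23.5 × (900 − 375) × 105 = 1101122 N.
Remaining web compression depth: a_w = (T − C_f)/(0.85 f'_c b_w) = (2940000 − 1101122)/(0.85 × 23.5 × 375) = 245.49 mm.
M_n = C_f(d − h_f/2) + (T − C_f)(d − a_w/2) = 1101122 × (555 − 52.5) + 1838878 × (555 − 122.745) = 553.31 + 794.86 = 1348.17 × 10⁶ N·mm.
M_n = 1348.17 kN·m.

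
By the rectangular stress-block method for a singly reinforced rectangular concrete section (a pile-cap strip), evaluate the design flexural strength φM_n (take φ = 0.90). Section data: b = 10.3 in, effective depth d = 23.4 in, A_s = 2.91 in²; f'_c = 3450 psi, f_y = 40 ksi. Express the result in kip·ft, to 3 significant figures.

T = A_s f_y = 2.91 × 40 = 116.4 kips.
a = T/(0.85 f'_c b) = 116.4/(0.85 × 3.45 × 10.3) = 3.854 in.
M_n = T(d − a/2) = 116.4 × (23.4 − 1.927) = 2499.5 kip·in = 2499.5/12 = 208.29 kip·ft.
φM_n = 0.90 × 208.29 = 187.46 kip·ft.

φM_n ≈ 187 kip·ft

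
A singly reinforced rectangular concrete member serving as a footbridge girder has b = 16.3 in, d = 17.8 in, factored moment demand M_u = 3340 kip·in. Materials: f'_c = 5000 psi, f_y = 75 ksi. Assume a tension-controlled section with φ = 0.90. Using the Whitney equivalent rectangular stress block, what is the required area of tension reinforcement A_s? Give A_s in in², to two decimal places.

M_n = M_u/φ = 3340/0.90 = 3711.11 kip·in.
From M_n = 0.85 f'_c a b (d − a/2):
a = d − √(d² − 2M_n/(0.85 f'_c b)) = 17.8 − √(17.8² − 2 × 3711.11/(0.85 × 5 × 16.3)) = 3.319 in.
A_s = 0.85 f'_c a b / f_y = 0.85 × 5 × 3.319 × 16.3 / 75 = 3.066 in².

A_s ≈ 3.07 in²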